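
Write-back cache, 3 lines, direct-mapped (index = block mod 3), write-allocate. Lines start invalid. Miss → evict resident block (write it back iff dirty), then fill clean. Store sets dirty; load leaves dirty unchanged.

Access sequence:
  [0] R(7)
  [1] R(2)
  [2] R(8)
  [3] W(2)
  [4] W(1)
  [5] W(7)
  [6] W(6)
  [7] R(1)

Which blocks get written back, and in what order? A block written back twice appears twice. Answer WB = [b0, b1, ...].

WB = [1, 7]

0: R B7 -> L1 miss  d=-]
1: R B2 -> L2 miss  d=-]
2: R B8 -> L2 miss  d=-]
3: W B2 -> L2 miss  d=D]
4: W B1 -> L1 miss  d=D]
5: W B7 -> L1 miss wb->B1  d=D]
6: W B6 -> L0 miss  d=D]
7: R B1 -> L1 miss wb->B7  d=-]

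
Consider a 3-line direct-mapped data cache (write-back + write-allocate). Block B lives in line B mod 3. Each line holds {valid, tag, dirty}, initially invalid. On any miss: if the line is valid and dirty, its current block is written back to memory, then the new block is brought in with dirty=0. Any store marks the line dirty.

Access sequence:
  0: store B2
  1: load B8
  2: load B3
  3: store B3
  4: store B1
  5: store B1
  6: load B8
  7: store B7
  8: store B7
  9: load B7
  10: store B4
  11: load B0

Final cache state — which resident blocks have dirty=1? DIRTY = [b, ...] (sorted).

  0 | W B2 → L2 miss [D]
  1 | R B8 → L2 miss wb→B2 [-]
  2 | R B3 → L0 miss [-]
  3 | W B3 → L0 hit [D]
  4 | W B1 → L1 miss [D]
  5 | W B1 → L1 hit [D]
  6 | R B8 → L2 hit [-]
  7 | W B7 → L1 miss wb→B1 [D]
  8 | W B7 → L1 hit [D]
  9 | R B7 → L1 hit [D]
  10 | W B4 → L1 miss wb→B7 [D]
  11 | R B0 → L0 miss wb→B3 [-]

DIRTY = [4]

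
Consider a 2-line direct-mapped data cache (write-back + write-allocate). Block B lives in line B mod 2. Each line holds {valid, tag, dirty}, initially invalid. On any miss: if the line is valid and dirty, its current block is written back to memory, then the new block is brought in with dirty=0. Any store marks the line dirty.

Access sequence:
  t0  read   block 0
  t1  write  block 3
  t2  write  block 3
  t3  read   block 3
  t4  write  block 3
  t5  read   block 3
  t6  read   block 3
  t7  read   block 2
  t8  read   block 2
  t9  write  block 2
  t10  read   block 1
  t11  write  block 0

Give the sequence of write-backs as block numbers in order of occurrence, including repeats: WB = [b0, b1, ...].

0: R B0 → L0 miss [-]
1: W B3 → L1 miss [D]
2: W B3 → L1 hit [D]
3: R B3 → L1 hit [D]
4: W B3 → L1 hit [D]
5: R B3 → L1 hit [D]
6: R B3 → L1 hit [D]
7: R B2 → L0 miss [-]
8: R B2 → L0 hit [-]
9: W B2 → L0 hit [D]
10: R B1 → L1 miss wb→B3 [-]
11: W B0 → L0 miss wb→B2 [D]

WB = [3, 2]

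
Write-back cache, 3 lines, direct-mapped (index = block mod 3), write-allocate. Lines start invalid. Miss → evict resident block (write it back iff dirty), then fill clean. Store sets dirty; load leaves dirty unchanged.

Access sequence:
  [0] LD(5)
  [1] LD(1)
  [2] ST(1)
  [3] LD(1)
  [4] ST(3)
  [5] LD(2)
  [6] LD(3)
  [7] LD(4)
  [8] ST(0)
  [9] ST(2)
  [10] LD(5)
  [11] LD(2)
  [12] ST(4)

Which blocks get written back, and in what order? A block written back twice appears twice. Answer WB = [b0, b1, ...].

WB = [1, 3, 2]

  0 | R B5 → L2 miss [-]
  1 | R B1 → L1 miss [-]
  2 | W B1 → L1 hit [D]
  3 | R B1 → L1 hit [D]
  4 | W B3 → L0 miss [D]
  5 | R B2 → L2 miss [-]
  6 | R B3 → L0 hit [D]
  7 | R B4 → L1 miss wb→B1 [-]
  8 | W B0 → L0 miss wb→B3 [D]
  9 | W B2 → L2 hit [D]
  10 | R B5 → L2 miss wb→B2 [-]
  11 | R B2 → L2 miss [-]
  12 | W B4 → L1 hit [D]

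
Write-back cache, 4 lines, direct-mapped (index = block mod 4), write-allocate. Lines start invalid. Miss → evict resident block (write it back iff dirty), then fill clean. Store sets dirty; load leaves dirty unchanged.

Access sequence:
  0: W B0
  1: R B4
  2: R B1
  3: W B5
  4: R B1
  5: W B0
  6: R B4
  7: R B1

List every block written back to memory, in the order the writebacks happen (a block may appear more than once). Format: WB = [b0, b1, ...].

  0 | W B0 → L0 miss [D]
  1 | R B4 → L0 miss wb→B0 [-]
  2 | R B1 → L1 miss [-]
  3 | W B5 → L1 miss [D]
  4 | R B1 → L1 miss wb→B5 [-]
  5 | W B0 → L0 miss [D]
  6 | R B4 → L0 miss wb→B0 [-]
  7 | R B1 → L1 hit [-]

WB = [0, 5, 0]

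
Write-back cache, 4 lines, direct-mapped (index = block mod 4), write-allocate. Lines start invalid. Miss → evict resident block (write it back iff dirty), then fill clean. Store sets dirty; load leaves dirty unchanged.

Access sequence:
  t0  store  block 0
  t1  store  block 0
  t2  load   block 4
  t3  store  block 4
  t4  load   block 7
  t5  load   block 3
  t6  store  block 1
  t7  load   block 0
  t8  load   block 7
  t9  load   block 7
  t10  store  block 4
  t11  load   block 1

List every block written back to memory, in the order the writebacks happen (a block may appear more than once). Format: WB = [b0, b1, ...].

0: W B0 -> L0 miss  d=D]
1: W B0 -> L0 hit  d=D]
2: R B4 -> L0 miss wb->B0  d=-]
3: W B4 -> L0 hit  d=D]
4: R B7 -> L3 miss  d=-]
5: R B3 -> L3 miss  d=-]
6: W B1 -> L1 miss  d=D]
7: R B0 -> L0 miss wb->B4  d=-]
8: R B7 -> L3 miss  d=-]
9: R B7 -> L3 hit  d=-]
10: W B4 -> L0 miss  d=D]
11: R B1 -> L1 hit  d=D]

WB = [0, 4]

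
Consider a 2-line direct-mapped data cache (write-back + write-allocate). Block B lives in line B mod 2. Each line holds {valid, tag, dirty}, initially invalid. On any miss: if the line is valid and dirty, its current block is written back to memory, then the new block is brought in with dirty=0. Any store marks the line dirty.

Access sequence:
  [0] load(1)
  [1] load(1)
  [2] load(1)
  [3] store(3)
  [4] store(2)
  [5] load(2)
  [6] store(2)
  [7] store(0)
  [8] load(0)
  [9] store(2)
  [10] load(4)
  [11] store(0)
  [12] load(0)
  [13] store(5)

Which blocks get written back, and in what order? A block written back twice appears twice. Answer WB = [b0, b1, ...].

0: R B1 → L1 miss [-]
1: R B1 → L1 hit [-]
2: R B1 → L1 hit [-]
3: W B3 → L1 miss [D]
4: W B2 → L0 miss [D]
5: R B2 → L0 hit [D]
6: W B2 → L0 hit [D]
7: W B0 → L0 miss wb→B2 [D]
8: R B0 → L0 hit [D]
9: W B2 → L0 miss wb→B0 [D]
10: R B4 → L0 miss wb→B2 [-]
11: W B0 → L0 miss [D]
12: R B0 → L0 hit [D]
13: W B5 → L1 miss wb→B3 [D]

WB = [2, 0, 2, 3]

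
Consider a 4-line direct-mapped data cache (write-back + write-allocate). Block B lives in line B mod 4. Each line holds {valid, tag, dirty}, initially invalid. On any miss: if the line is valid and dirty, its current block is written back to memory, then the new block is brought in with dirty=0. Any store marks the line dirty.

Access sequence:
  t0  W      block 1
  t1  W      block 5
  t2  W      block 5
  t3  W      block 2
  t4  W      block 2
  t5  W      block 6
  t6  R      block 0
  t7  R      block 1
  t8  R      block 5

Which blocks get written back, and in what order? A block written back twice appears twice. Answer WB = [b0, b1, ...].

WB = [1, 2, 5]

0: W B1 → L1 miss [D]
1: W B5 → L1 miss wb→B1 [D]
2: W B5 → L1 hit [D]
3: W B2 → L2 miss [D]
4: W B2 → L2 hit [D]
5: W B6 → L2 miss wb→B2 [D]
6: R B0 → L0 miss [-]
7: R B1 → L1 miss wb→B5 [-]
8: R B5 → L1 miss [-]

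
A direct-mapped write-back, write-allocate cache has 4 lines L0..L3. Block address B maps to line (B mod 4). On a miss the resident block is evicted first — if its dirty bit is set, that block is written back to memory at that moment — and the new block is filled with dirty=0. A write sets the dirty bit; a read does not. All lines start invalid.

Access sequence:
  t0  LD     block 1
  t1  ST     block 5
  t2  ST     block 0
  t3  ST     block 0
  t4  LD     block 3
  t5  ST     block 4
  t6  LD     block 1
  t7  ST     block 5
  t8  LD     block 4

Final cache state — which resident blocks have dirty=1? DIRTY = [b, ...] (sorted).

0: R B1 -> L1 miss  d=-]
1: W B5 -> L1 miss  d=D]
2: W B0 -> L0 miss  d=D]
3: W B0 -> L0 hit  d=D]
4: R B3 -> L3 miss  d=-]
5: W B4 -> L0 miss wb->B0  d=D]
6: R B1 -> L1 miss wb->B5  d=-]
7: W B5 -> L1 miss  d=D]
8: R B4 -> L0 hit  d=D]

DIRTY = [4, 5]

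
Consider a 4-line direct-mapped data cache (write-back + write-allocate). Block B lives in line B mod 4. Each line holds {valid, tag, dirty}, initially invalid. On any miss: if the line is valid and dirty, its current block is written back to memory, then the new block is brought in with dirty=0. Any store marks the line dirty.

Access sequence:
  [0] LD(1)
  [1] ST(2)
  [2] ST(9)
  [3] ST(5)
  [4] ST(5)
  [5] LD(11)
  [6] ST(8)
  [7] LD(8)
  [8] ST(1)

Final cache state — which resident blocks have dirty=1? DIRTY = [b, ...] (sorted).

DIRTY = [1, 2, 8]

0: R B1 → L1 miss [-]
1: W B2 → L2 miss [D]
2: W B9 → L1 miss [D]
3: W B5 → L1 miss wb→B9 [D]
4: W B5 → L1 hit [D]
5: R B11 → L3 miss [-]
6: W B8 → L0 miss [D]
7: R B8 → L0 hit [D]
8: W B1 → L1 miss wb→B5 [D]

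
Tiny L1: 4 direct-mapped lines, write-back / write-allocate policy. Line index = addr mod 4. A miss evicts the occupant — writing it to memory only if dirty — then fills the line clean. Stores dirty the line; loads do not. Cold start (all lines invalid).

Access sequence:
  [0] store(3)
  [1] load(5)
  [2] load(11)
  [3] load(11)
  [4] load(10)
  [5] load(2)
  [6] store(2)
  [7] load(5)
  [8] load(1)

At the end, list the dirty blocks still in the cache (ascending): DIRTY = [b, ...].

DIRTY = [2]

0: W B3 -> L3 miss  d=D]
1: R B5 -> L1 miss  d=-]
2: R B11 -> L3 miss wb->B3  d=-]
3: R B11 -> L3 hit  d=-]
4: R B10 -> L2 miss  d=-]
5: R B2 -> L2 miss  d=-]
6: W B2 -> L2 hit  d=D]
7: R B5 -> L1 hit  d=-]
8: R B1 -> L1 miss  d=-]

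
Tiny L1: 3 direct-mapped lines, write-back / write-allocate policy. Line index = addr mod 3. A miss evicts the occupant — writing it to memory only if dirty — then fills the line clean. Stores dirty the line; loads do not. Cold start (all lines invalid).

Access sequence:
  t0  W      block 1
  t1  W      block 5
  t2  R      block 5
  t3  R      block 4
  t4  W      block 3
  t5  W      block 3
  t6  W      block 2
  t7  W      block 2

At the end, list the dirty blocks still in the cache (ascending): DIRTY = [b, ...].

0: W B1 → L1 miss [D]
1: W B5 → L2 miss [D]
2: R B5 → L2 hit [D]
3: R B4 → L1 miss wb→B1 [-]
4: W B3 → L0 miss [D]
5: W B3 → L0 hit [D]
6: W B2 → L2 miss wb→B5 [D]
7: W B2 → L2 hit [D]

DIRTY = [2, 3]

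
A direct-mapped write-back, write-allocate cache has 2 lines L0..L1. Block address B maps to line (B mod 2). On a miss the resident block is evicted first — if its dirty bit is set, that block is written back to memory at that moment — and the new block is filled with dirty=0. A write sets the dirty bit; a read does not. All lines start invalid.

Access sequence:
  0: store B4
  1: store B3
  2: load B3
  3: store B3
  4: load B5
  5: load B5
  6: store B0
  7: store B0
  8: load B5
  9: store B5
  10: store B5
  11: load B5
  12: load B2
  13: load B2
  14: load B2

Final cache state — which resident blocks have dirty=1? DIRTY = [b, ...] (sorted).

0: W B4 → L0 miss [D]
1: W B3 → L1 miss [D]
2: R B3 → L1 hit [D]
3: W B3 → L1 hit [D]
4: R B5 → L1 miss wb→B3 [-]
5: R B5 → L1 hit [-]
6: W B0 → L0 miss wb→B4 [D]
7: W B0 → L0 hit [D]
8: R B5 → L1 hit [-]
9: W B5 → L1 hit [D]
10: W B5 → L1 hit [D]
11: R B5 → L1 hit [D]
12: R B2 → L0 miss wb→B0 [-]
13: R B2 → L0 hit [-]
14: R B2 → L0 hit [-]

DIRTY = [5]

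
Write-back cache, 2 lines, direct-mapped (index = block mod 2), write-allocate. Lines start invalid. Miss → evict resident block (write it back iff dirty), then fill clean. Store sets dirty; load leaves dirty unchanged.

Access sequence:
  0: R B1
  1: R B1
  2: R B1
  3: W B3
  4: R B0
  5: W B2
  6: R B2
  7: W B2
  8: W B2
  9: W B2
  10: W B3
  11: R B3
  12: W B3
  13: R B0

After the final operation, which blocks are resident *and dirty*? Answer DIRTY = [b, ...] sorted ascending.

  0 | R B1 → L1 miss [-]
  1 | R B1 → L1 hit [-]
  2 | R B1 → L1 hit [-]
  3 | W B3 → L1 miss [D]
  4 | R B0 → L0 miss [-]
  5 | W B2 → L0 miss [D]
  6 | R B2 → L0 hit [D]
  7 | W B2 → L0 hit [D]
  8 | W B2 → L0 hit [D]
  9 | W B2 → L0 hit [D]
  10 | W B3 → L1 hit [D]
  11 | R B3 → L1 hit [D]
  12 | W B3 → L1 hit [D]
  13 | R B0 → L0 miss wb→B2 [-]

DIRTY = [3]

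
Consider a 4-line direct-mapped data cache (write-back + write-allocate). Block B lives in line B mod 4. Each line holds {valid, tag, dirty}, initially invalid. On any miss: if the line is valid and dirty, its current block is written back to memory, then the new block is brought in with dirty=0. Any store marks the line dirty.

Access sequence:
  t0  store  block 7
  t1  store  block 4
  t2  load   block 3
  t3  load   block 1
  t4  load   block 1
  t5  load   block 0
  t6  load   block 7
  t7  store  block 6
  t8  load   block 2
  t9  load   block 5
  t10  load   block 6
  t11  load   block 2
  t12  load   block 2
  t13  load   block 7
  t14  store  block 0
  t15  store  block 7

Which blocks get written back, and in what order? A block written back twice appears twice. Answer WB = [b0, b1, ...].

0: W B7 → L3 miss [D]
1: W B4 → L0 miss [D]
2: R B3 → L3 miss wb→B7 [-]
3: R B1 → L1 miss [-]
4: R B1 → L1 hit [-]
5: R B0 → L0 miss wb→B4 [-]
6: R B7 → L3 miss [-]
7: W B6 → L2 miss [D]
8: R B2 → L2 miss wb→B6 [-]
9: R B5 → L1 miss [-]
10: R B6 → L2 miss [-]
11: R B2 → L2 miss [-]
12: R B2 → L2 hit [-]
13: R B7 → L3 hit [-]
14: W B0 → L0 hit [D]
15: W B7 → L3 hit [D]

WB = [7, 4, 6]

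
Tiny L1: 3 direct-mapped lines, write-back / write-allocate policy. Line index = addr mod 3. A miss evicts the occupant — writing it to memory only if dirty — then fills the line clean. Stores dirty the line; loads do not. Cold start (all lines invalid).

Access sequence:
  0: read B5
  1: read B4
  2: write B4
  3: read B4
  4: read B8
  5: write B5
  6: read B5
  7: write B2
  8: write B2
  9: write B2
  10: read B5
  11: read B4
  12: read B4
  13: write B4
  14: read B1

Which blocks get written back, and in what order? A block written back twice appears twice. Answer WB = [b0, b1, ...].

WB = [5, 2, 4]

0: R B5 -> L2 miss  d=-]
1: R B4 -> L1 miss  d=-]
2: W B4 -> L1 hit  d=D]
3: R B4 -> L1 hit  d=D]
4: R B8 -> L2 miss  d=-]
5: W B5 -> L2 miss  d=D]
6: R B5 -> L2 hit  d=D]
7: W B2 -> L2 miss wb->B5  d=D]
8: W B2 -> L2 hit  d=D]
9: W B2 -> L2 hit  d=D]
10: R B5 -> L2 miss wb->B2  d=-]
11: R B4 -> L1 hit  d=D]
12: R B4 -> L1 hit  d=D]
13: W B4 -> L1 hit  d=D]
14: R B1 -> L1 miss wb->B4  d=-]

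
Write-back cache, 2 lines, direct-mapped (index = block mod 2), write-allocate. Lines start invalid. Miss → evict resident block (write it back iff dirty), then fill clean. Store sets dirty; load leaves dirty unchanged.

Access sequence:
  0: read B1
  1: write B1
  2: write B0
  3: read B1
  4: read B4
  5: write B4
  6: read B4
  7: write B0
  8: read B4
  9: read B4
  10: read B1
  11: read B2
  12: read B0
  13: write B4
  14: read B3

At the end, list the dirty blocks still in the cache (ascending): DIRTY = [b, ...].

0: R B1 → L1 miss [-]
1: W B1 → L1 hit [D]
2: W B0 → L0 miss [D]
3: R B1 → L1 hit [D]
4: R B4 → L0 miss wb→B0 [-]
5: W B4 → L0 hit [D]
6: R B4 → L0 hit [D]
7: W B0 → L0 miss wb→B4 [D]
8: R B4 → L0 miss wb→B0 [-]
9: R B4 → L0 hit [-]
10: R B1 → L1 hit [D]
11: R B2 → L0 miss [-]
12: R B0 → L0 miss [-]
13: W B4 → L0 miss [D]
14: R B3 → L1 miss wb→B1 [-]

DIRTY = [4]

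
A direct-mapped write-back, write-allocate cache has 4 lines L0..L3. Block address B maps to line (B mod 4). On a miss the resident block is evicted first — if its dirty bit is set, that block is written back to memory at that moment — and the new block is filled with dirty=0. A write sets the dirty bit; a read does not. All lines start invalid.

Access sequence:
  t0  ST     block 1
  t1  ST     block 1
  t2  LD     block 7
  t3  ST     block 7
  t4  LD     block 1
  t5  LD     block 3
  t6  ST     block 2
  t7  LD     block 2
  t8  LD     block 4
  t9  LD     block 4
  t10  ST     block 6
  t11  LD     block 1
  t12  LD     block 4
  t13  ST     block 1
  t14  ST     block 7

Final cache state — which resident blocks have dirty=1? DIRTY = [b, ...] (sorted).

DIRTY = [1, 6, 7]

0: W B1 → L1 miss [D]
1: W B1 → L1 hit [D]
2: R B7 → L3 miss [-]
3: W B7 → L3 hit [D]
4: R B1 → L1 hit [D]
5: R B3 → L3 miss wb→B7 [-]
6: W B2 → L2 miss [D]
7: R B2 → L2 hit [D]
8: R B4 → L0 miss [-]
9: R B4 → L0 hit [-]
10: W B6 → L2 miss wb→B2 [D]
11: R B1 → L1 hit [D]
12: R B4 → L0 hit [-]
13: W B1 → L1 hit [D]
14: W B7 → L3 miss [D]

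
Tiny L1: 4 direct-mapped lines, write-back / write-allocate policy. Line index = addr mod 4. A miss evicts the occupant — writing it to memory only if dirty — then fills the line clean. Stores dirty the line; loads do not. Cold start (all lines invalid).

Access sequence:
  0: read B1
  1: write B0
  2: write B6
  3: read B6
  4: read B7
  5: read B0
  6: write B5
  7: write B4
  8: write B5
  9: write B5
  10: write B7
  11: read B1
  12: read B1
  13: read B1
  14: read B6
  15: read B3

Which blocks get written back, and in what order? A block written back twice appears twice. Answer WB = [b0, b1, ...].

  0 | R B1 → L1 miss [-]
  1 | W B0 → L0 miss [D]
  2 | W B6 → L2 miss [D]
  3 | R B6 → L2 hit [D]
  4 | R B7 → L3 miss [-]
  5 | R B0 → L0 hit [D]
  6 | W B5 → L1 miss [D]
  7 | W B4 → L0 miss wb→B0 [D]
  8 | W B5 → L1 hit [D]
  9 | W B5 → L1 hit [D]
  10 | W B7 → L3 hit [D]
  11 | R B1 → L1 miss wb→B5 [-]
  12 | R B1 → L1 hit [-]
  13 | R B1 → L1 hit [-]
  14 | R B6 → L2 hit [D]
  15 | R B3 → L3 miss wb→B7 [-]

WB = [0, 5, 7]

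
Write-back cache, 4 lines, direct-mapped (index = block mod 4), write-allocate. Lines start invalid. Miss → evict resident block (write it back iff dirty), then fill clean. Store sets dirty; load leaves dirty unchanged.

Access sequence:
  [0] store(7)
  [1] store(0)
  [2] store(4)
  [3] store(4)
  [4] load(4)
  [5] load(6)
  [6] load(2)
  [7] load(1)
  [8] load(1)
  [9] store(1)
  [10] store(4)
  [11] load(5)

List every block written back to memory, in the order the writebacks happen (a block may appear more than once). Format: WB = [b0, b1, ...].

  0 | W B7 → L3 miss [D]
  1 | W B0 → L0 miss [D]
  2 | W B4 → L0 miss wb→B0 [D]
  3 | W B4 → L0 hit [D]
  4 | R B4 → L0 hit [D]
  5 | R B6 → L2 miss [-]
  6 | R B2 → L2 miss [-]
  7 | R B1 → L1 miss [-]
  8 | R B1 → L1 hit [-]
  9 | W B1 → L1 hit [D]
  10 | W B4 → L0 hit [D]
  11 | R B5 → L1 miss wb→B1 [-]

WB = [0, 1]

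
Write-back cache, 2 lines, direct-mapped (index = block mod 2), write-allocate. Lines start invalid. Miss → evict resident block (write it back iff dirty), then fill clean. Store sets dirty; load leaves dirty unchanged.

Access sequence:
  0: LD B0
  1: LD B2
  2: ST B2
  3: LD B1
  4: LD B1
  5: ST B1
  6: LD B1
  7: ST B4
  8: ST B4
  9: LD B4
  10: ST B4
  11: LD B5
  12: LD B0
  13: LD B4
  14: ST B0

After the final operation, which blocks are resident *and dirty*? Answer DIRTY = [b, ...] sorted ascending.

0: R B0 -> L0 miss  d=-]
1: R B2 -> L0 miss  d=-]
2: W B2 -> L0 hit  d=D]
3: R B1 -> L1 miss  d=-]
4: R B1 -> L1 hit  d=-]
5: W B1 -> L1 hit  d=D]
6: R B1 -> L1 hit  d=D]
7: W B4 -> L0 miss wb->B2  d=D]
8: W B4 -> L0 hit  d=D]
9: R B4 -> L0 hit  d=D]
10: W B4 -> L0 hit  d=D]
11: R B5 -> L1 miss wb->B1  d=-]
12: R B0 -> L0 miss wb->B4  d=-]
13: R B4 -> L0 miss  d=-]
14: W B0 -> L0 miss  d=D]

DIRTY = [0]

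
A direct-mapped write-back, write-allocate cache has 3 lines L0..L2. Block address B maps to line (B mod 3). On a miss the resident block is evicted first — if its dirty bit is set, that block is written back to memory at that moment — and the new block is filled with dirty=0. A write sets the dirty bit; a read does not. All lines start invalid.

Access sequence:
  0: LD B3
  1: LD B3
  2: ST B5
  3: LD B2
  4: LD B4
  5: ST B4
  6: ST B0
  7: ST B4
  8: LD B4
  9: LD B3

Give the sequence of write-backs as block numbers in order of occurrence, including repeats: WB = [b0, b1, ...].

  0 | R B3 → L0 miss [-]
  1 | R B3 → L0 hit [-]
  2 | W B5 → L2 miss [D]
  3 | R B2 → L2 miss wb→B5 [-]
  4 | R B4 → L1 miss [-]
  5 | W B4 → L1 hit [D]
  6 | W B0 → L0 miss [D]
  7 | W B4 → L1 hit [D]
  8 | R B4 → L1 hit [D]
  9 | R B3 → L0 miss wb→B0 [-]

WB = [5, 0]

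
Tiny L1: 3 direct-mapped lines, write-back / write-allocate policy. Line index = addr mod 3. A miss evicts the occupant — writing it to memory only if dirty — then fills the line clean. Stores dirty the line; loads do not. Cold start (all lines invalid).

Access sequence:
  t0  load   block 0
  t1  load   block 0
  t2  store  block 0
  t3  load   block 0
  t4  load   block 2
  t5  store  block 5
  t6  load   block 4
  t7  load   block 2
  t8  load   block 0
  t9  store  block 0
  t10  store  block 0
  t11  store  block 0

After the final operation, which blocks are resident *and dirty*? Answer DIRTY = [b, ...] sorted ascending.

DIRTY = [0]

0: R B0 → L0 miss [-]
1: R B0 → L0 hit [-]
2: W B0 → L0 hit [D]
3: R B0 → L0 hit [D]
4: R B2 → L2 miss [-]
5: W B5 → L2 miss [D]
6: R B4 → L1 miss [-]
7: R B2 → L2 miss wb→B5 [-]
8: R B0 → L0 hit [D]
9: W B0 → L0 hit [D]
10: W B0 → L0 hit [D]
11: W B0 → L0 hit [D]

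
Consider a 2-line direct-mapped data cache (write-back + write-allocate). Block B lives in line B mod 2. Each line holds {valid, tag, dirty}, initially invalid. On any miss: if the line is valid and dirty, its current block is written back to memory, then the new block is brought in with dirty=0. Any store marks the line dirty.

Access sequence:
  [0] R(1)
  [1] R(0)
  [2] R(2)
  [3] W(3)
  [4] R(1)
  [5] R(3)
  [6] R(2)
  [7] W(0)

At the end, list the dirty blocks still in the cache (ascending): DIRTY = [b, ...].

DIRTY = [0]

  0 | R B1 → L1 miss [-]
  1 | R B0 → L0 miss [-]
  2 | R B2 → L0 miss [-]
  3 | W B3 → L1 miss [D]
  4 | R B1 → L1 miss wb→B3 [-]
  5 | R B3 → L1 miss [-]
  6 | R B2 → L0 hit [-]
  7 | W B0 → L0 miss [D]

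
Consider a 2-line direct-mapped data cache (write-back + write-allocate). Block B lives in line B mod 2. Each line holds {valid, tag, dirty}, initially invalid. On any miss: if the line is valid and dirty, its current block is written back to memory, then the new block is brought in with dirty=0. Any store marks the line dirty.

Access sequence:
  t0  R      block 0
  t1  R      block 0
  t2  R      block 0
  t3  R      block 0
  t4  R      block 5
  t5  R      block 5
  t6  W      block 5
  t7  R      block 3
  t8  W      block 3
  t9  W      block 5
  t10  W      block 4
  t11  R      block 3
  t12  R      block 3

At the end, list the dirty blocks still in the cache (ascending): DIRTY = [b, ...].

DIRTY = [4]

  0 | R B0 → L0 miss [-]
  1 | R B0 → L0 hit [-]
  2 | R B0 → L0 hit [-]
  3 | R B0 → L0 hit [-]
  4 | R B5 → L1 miss [-]
  5 | R B5 → L1 hit [-]
  6 | W B5 → L1 hit [D]
  7 | R B3 → L1 miss wb→B5 [-]
  8 | W B3 → L1 hit [D]
  9 | W B5 → L1 miss wb→B3 [D]
  10 | W B4 → L0 miss [D]
  11 | R B3 → L1 miss wb→B5 [-]
  12 | R B3 → L1 hit [-]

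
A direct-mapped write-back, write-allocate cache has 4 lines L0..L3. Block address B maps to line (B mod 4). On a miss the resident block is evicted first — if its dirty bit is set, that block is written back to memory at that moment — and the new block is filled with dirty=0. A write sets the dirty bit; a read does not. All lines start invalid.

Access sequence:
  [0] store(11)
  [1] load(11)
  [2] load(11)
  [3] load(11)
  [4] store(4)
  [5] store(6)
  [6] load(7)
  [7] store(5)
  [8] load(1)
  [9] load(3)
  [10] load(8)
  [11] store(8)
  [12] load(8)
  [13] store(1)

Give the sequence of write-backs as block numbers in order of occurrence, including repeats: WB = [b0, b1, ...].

0: W B11 -> L3 miss  d=D]
1: R B11 -> L3 hit  d=D]
2: R B11 -> L3 hit  d=D]
3: R B11 -> L3 hit  d=D]
4: W B4 -> L0 miss  d=D]
5: W B6 -> L2 miss  d=D]
6: R B7 -> L3 miss wb->B11  d=-]
7: W B5 -> L1 miss  d=D]
8: R B1 -> L1 miss wb->B5  d=-]
9: R B3 -> L3 miss  d=-]
10: R B8 -> L0 miss wb->B4  d=-]
11: W B8 -> L0 hit  d=D]
12: R B8 -> L0 hit  d=D]
13: W B1 -> L1 hit  d=D]

WB = [11, 5, 4]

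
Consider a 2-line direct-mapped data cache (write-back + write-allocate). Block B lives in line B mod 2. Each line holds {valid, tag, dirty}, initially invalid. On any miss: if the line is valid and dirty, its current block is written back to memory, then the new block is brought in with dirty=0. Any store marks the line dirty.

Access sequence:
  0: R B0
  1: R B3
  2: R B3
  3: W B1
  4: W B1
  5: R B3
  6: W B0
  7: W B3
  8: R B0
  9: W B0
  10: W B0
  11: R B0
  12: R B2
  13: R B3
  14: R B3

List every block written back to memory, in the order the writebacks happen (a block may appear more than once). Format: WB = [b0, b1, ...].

  0 | R B0 → L0 miss [-]
  1 | R B3 → L1 miss [-]
  2 | R B3 → L1 hit [-]
  3 | W B1 → L1 miss [D]
  4 | W B1 → L1 hit [D]
  5 | R B3 → L1 miss wb→B1 [-]
  6 | W B0 → L0 hit [D]
  7 | W B3 → L1 hit [D]
  8 | R B0 → L0 hit [D]
  9 | W B0 → L0 hit [D]
  10 | W B0 → L0 hit [D]
  11 | R B0 → L0 hit [D]
  12 | R B2 → L0 miss wb→B0 [-]
  13 | R B3 → L1 hit [D]
  14 | R B3 → L1 hit [D]

WB = [1, 0]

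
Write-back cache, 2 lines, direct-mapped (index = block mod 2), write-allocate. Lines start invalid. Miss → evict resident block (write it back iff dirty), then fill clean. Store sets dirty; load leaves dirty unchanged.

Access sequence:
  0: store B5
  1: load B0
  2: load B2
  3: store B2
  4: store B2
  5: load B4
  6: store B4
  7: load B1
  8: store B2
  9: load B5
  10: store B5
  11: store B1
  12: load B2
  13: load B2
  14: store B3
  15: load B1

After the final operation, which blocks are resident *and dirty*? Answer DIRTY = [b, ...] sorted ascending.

DIRTY = [2]

  0 | W B5 → L1 miss [D]
  1 | R B0 → L0 miss [-]
  2 | R B2 → L0 miss [-]
  3 | W B2 → L0 hit [D]
  4 | W B2 → L0 hit [D]
  5 | R B4 → L0 miss wb→B2 [-]
  6 | W B4 → L0 hit [D]
  7 | R B1 → L1 miss wb→B5 [-]
  8 | W B2 → L0 miss wb→B4 [D]
  9 | R B5 → L1 miss [-]
  10 | W B5 → L1 hit [D]
  11 | W B1 → L1 miss wb→B5 [D]
  12 | R B2 → L0 hit [D]
  13 | R B2 → L0 hit [D]
  14 | W B3 → L1 miss wb→B1 [D]
  15 | R B1 → L1 miss wb→B3 [-]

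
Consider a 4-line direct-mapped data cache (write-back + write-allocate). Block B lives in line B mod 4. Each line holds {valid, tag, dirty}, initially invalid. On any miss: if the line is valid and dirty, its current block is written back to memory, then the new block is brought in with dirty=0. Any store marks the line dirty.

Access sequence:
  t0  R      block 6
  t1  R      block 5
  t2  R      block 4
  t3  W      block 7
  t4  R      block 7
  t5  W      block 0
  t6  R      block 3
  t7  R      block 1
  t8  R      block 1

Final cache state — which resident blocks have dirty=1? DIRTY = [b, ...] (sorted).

DIRTY = [0]

  0 | R B6 → L2 miss [-]
  1 | R B5 → L1 miss [-]
  2 | R B4 → L0 miss [-]
  3 | W B7 → L3 miss [D]
  4 | R B7 → L3 hit [D]
  5 | W B0 → L0 miss [D]
  6 | R B3 → L3 miss wb→B7 [-]
  7 | R B1 → L1 miss [-]
  8 | R B1 → L1 hit [-]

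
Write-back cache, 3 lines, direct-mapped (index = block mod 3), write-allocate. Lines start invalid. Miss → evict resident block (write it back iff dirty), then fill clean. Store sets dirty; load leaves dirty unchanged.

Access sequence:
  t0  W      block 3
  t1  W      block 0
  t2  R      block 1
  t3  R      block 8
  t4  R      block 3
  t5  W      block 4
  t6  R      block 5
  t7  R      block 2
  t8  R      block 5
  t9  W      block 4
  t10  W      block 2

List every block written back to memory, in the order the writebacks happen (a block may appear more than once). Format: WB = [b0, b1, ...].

WB = [3, 0]

  0 | W B3 → L0 miss [D]
  1 | W B0 → L0 miss wb→B3 [D]
  2 | R B1 → L1 miss [-]
  3 | R B8 → L2 miss [-]
  4 | R B3 → L0 miss wb→B0 [-]
  5 | W B4 → L1 miss [D]
  6 | R B5 → L2 miss [-]
  7 | R B2 → L2 miss [-]
  8 | R B5 → L2 miss [-]
  9 | W B4 → L1 hit [D]
  10 | W B2 → L2 miss [D]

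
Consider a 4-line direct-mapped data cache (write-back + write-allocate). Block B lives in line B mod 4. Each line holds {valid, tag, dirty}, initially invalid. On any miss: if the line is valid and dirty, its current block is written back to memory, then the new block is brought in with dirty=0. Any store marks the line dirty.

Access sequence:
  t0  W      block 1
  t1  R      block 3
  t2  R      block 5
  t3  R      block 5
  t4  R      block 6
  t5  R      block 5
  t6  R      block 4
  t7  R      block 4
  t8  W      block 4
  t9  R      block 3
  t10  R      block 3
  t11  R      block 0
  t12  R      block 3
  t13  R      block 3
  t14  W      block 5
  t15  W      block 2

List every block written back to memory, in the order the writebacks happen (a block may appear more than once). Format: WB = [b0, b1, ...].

WB = [1, 4]

  0 | W B1 → L1 miss [D]
  1 | R B3 → L3 miss [-]
  2 | R B5 → L1 miss wb→B1 [-]
  3 | R B5 → L1 hit [-]
  4 | R B6 → L2 miss [-]
  5 | R B5 → L1 hit [-]
  6 | R B4 → L0 miss [-]
  7 | R B4 → L0 hit [-]
  8 | W B4 → L0 hit [D]
  9 | R B3 → L3 hit [-]
  10 | R B3 → L3 hit [-]
  11 | R B0 → L0 miss wb→B4 [-]
  12 | R B3 → L3 hit [-]
  13 | R B3 → L3 hit [-]
  14 | W B5 → L1 hit [D]
  15 | W B2 → L2 miss [D]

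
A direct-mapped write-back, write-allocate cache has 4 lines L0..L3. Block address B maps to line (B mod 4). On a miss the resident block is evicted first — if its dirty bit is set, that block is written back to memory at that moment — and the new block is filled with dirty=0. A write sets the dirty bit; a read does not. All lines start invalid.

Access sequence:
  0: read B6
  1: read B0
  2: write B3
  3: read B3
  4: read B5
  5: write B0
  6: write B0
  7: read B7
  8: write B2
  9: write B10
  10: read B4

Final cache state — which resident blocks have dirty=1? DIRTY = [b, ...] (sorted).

  0 | R B6 → L2 miss [-]
  1 | R B0 → L0 miss [-]
  2 | W B3 → L3 miss [D]
  3 | R B3 → L3 hit [D]
  4 | R B5 → L1 miss [-]
  5 | W B0 → L0 hit [D]
  6 | W B0 → L0 hit [D]
  7 | R B7 → L3 miss wb→B3 [-]
  8 | W B2 → L2 miss [D]
  9 | W B10 → L2 miss wb→B2 [D]
  10 | R B4 → L0 miss wb→B0 [-]

DIRTY = [10]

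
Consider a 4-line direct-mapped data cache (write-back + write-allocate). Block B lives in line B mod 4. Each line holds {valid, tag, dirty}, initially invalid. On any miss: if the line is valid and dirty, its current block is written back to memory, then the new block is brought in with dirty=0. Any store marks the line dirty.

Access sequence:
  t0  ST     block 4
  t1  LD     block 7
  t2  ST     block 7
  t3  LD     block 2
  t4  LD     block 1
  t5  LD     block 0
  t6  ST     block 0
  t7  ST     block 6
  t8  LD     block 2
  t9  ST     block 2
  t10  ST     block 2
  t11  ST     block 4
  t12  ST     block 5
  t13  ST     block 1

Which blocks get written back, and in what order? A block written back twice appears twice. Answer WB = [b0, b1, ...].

0: W B4 -> L0 miss  d=D]
1: R B7 -> L3 miss  d=-]
2: W B7 -> L3 hit  d=D]
3: R B2 -> L2 miss  d=-]
4: R B1 -> L1 miss  d=-]
5: R B0 -> L0 miss wb->B4  d=-]
6: W B0 -> L0 hit  d=D]
7: W B6 -> L2 miss  d=D]
8: R B2 -> L2 miss wb->B6  d=-]
9: W B2 -> L2 hit  d=D]
10: W B2 -> L2 hit  d=D]
11: W B4 -> L0 miss wb->B0  d=D]
12: W B5 -> L1 miss  d=D]
13: W B1 -> L1 miss wb->B5  d=D]

WB = [4, 6, 0, 5]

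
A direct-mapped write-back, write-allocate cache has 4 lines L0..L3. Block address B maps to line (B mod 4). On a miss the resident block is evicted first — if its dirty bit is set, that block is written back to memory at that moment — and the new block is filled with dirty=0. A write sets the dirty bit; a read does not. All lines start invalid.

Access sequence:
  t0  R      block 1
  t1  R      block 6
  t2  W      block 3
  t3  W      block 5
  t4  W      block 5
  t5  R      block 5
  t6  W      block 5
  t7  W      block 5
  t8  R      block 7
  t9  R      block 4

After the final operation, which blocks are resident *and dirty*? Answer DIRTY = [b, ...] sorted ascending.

0: R B1 -> L1 miss  d=-]
1: R B6 -> L2 miss  d=-]
2: W B3 -> L3 miss  d=D]
3: W B5 -> L1 miss  d=D]
4: W B5 -> L1 hit  d=D]
5: R B5 -> L1 hit  d=D]
6: W B5 -> L1 hit  d=D]
7: W B5 -> L1 hit  d=D]
8: R B7 -> L3 miss wb->B3  d=-]
9: R B4 -> L0 miss  d=-]

DIRTY = [5]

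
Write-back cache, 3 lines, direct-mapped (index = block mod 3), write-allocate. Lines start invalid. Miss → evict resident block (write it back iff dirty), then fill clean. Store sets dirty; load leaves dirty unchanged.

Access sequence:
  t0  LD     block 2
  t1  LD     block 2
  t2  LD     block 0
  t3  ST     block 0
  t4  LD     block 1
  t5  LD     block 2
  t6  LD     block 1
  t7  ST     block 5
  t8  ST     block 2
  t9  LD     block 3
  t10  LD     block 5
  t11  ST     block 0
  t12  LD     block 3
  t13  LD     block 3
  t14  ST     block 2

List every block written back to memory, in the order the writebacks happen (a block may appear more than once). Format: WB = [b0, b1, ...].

  0 | R B2 → L2 miss [-]
  1 | R B2 → L2 hit [-]
  2 | R B0 → L0 miss [-]
  3 | W B0 → L0 hit [D]
  4 | R B1 → L1 miss [-]
  5 | R B2 → L2 hit [-]
  6 | R B1 → L1 hit [-]
  7 | W B5 → L2 miss [D]
  8 | W B2 → L2 miss wb→B5 [D]
  9 | R B3 → L0 miss wb→B0 [-]
  10 | R B5 → L2 miss wb→B2 [-]
  11 | W B0 → L0 miss [D]
  12 | R B3 → L0 miss wb→B0 [-]
  13 | R B3 → L0 hit [-]
  14 | W B2 → L2 miss [D]

WB = [5, 0, 2, 0]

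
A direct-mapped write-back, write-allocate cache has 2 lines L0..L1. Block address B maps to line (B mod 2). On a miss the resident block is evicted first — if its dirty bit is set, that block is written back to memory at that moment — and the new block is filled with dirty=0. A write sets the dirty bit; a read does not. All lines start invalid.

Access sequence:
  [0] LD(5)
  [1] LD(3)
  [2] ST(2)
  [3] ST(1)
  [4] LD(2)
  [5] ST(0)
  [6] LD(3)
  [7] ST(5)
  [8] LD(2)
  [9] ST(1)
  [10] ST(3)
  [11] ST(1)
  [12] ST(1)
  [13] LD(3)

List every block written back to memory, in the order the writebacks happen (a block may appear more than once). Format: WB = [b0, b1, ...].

WB = [2, 1, 0, 5, 1, 3, 1]

  0 | R B5 → L1 miss [-]
  1 | R B3 → L1 miss [-]
  2 | W B2 → L0 miss [D]
  3 | W B1 → L1 miss [D]
  4 | R B2 → L0 hit [D]
  5 | W B0 → L0 miss wb→B2 [D]
  6 | R B3 → L1 miss wb→B1 [-]
  7 | W B5 → L1 miss [D]
  8 | R B2 → L0 miss wb→B0 [-]
  9 | W B1 → L1 miss wb→B5 [D]
  10 | W B3 → L1 miss wb→B1 [D]
  11 | W B1 → L1 miss wb→B3 [D]
  12 | W B1 → L1 hit [D]
  13 | R B3 → L1 miss wb→B1 [-]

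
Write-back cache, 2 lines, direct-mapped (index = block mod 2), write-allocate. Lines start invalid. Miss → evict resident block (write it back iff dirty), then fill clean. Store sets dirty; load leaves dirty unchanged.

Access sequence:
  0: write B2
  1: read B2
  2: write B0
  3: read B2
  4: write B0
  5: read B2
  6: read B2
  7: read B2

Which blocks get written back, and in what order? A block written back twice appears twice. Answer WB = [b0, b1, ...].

WB = [2, 0, 0]

0: W B2 -> L0 miss  d=D]
1: R B2 -> L0 hit  d=D]
2: W B0 -> L0 miss wb->B2  d=D]
3: R B2 -> L0 miss wb->B0  d=-]
4: W B0 -> L0 miss  d=D]
5: R B2 -> L0 miss wb->B0  d=-]
6: R B2 -> L0 hit  d=-]
7: R B2 -> L0 hit  d=-]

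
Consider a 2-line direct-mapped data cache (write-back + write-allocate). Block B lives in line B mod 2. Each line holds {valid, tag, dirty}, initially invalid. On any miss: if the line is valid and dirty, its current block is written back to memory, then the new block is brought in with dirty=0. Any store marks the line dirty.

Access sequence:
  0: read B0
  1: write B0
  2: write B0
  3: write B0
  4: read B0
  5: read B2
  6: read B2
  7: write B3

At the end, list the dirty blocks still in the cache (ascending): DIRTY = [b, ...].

DIRTY = [3]

0: R B0 -> L0 miss  d=-]
1: W B0 -> L0 hit  d=D]
2: W B0 -> L0 hit  d=D]
3: W B0 -> L0 hit  d=D]
4: R B0 -> L0 hit  d=D]
5: R B2 -> L0 miss wb->B0  d=-]
6: R B2 -> L0 hit  d=-]
7: W B3 -> L1 miss  d=D]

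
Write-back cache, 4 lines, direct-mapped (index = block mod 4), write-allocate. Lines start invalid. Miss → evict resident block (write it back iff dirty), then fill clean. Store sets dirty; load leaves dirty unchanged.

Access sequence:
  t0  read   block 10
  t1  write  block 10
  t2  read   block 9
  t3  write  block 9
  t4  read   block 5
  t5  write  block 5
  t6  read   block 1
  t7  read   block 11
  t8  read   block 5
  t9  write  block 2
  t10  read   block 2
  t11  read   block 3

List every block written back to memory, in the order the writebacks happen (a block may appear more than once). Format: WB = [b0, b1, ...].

0: R B10 -> L2 miss  d=-]
1: W B10 -> L2 hit  d=D]
2: R B9 -> L1 miss  d=-]
3: W B9 -> L1 hit  d=D]
4: R B5 -> L1 miss wb->B9  d=-]
5: W B5 -> L1 hit  d=D]
6: R B1 -> L1 miss wb->B5  d=-]
7: R B11 -> L3 miss  d=-]
8: R B5 -> L1 miss  d=-]
9: W B2 -> L2 miss wb->B10  d=D]
10: R B2 -> L2 hit  d=D]
11: R B3 -> L3 miss  d=-]

WB = [9, 5, 10]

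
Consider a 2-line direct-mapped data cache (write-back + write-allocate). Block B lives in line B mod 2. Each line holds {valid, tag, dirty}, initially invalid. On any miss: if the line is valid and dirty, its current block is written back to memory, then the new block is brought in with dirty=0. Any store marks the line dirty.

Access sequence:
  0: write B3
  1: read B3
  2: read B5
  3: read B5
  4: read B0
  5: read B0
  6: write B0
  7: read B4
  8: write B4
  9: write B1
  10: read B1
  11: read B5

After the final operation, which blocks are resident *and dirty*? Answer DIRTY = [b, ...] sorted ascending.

DIRTY = [4]

0: W B3 → L1 miss [D]
1: R B3 → L1 hit [D]
2: R B5 → L1 miss wb→B3 [-]
3: R B5 → L1 hit [-]
4: R B0 → L0 miss [-]
5: R B0 → L0 hit [-]
6: W B0 → L0 hit [D]
7: R B4 → L0 miss wb→B0 [-]
8: W B4 → L0 hit [D]
9: W B1 → L1 miss [D]
10: R B1 → L1 hit [D]
11: R B5 → L1 miss wb→B1 [-]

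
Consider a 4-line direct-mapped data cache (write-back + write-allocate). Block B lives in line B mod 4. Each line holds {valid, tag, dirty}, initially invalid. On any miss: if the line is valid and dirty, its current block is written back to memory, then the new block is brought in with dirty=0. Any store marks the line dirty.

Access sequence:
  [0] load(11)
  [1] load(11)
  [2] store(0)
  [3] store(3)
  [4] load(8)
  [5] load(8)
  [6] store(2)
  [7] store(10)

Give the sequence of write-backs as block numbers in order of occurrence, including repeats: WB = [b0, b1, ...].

0: R B11 -> L3 miss  d=-]
1: R B11 -> L3 hit  d=-]
2: W B0 -> L0 miss  d=D]
3: W B3 -> L3 miss  d=D]
4: R B8 -> L0 miss wb->B0  d=-]
5: R B8 -> L0 hit  d=-]
6: W B2 -> L2 miss  d=D]
7: W B10 -> L2 miss wb->B2  d=D]

WB = [0, 2]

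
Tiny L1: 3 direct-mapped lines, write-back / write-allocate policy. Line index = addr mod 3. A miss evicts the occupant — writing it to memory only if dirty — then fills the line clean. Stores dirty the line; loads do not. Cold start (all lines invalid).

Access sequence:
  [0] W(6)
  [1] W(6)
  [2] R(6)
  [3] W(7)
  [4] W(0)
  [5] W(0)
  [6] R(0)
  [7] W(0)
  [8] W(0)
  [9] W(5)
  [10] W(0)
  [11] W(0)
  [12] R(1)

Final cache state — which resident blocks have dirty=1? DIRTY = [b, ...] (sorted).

0: W B6 -> L0 miss  d=D]
1: W B6 -> L0 hit  d=D]
2: R B6 -> L0 hit  d=D]
3: W B7 -> L1 miss  d=D]
4: W B0 -> L0 miss wb->B6  d=D]
5: W B0 -> L0 hit  d=D]
6: R B0 -> L0 hit  d=D]
7: W B0 -> L0 hit  d=D]
8: W B0 -> L0 hit  d=D]
9: W B5 -> L2 miss  d=D]
10: W B0 -> L0 hit  d=D]
11: W B0 -> L0 hit  d=D]
12: R B1 -> L1 miss wb->B7  d=-]

DIRTY = [0, 5]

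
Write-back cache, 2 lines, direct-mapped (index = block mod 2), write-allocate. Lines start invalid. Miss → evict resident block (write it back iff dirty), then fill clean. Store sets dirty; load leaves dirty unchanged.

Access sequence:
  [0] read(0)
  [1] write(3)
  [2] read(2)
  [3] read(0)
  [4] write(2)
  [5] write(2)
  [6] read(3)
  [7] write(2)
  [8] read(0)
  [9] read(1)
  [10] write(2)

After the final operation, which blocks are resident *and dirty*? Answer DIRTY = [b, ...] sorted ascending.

DIRTY = [2]

0: R B0 → L0 miss [-]
1: W B3 → L1 miss [D]
2: R B2 → L0 miss [-]
3: R B0 → L0 miss [-]
4: W B2 → L0 miss [D]
5: W B2 → L0 hit [D]
6: R B3 → L1 hit [D]
7: W B2 → L0 hit [D]
8: R B0 → L0 miss wb→B2 [-]
9: R B1 → L1 miss wb→B3 [-]
10: W B2 → L0 miss [D]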